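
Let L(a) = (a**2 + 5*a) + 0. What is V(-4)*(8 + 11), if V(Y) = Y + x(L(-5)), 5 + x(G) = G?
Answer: -171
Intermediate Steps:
L(a) = a**2 + 5*a
x(G) = -5 + G
V(Y) = -5 + Y (V(Y) = Y + (-5 - 5*(5 - 5)) = Y + (-5 - 5*0) = Y + (-5 + 0) = Y - 5 = -5 + Y)
V(-4)*(8 + 11) = (-5 - 4)*(8 + 11) = -9*19 = -171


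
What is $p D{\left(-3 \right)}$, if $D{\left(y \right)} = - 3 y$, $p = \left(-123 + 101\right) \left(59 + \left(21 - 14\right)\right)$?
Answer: $-13068$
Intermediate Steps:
$p = -1452$ ($p = - 22 \left(59 + \left(21 - 14\right)\right) = - 22 \left(59 + 7\right) = \left(-22\right) 66 = -1452$)
$p D{\left(-3 \right)} = - 1452 \left(\left(-3\right) \left(-3\right)\right) = \left(-1452\right) 9 = -13068$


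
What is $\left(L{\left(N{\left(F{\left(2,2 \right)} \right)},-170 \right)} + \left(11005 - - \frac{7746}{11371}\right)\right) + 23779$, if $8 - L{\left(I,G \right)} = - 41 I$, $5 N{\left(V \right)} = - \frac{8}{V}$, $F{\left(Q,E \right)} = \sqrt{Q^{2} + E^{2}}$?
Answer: $\frac{395627578}{11371} - \frac{82 \sqrt{2}}{5} \approx 34770.0$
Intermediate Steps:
$F{\left(Q,E \right)} = \sqrt{E^{2} + Q^{2}}$
$N{\left(V \right)} = - \frac{8}{5 V}$ ($N{\left(V \right)} = \frac{\left(-8\right) \frac{1}{V}}{5} = - \frac{8}{5 V}$)
$L{\left(I,G \right)} = 8 + 41 I$ ($L{\left(I,G \right)} = 8 - - 41 I = 8 + 41 I$)
$\left(L{\left(N{\left(F{\left(2,2 \right)} \right)},-170 \right)} + \left(11005 - - \frac{7746}{11371}\right)\right) + 23779 = \left(\left(8 + 41 \left(- \frac{8}{5 \sqrt{2^{2} + 2^{2}}}\right)\right) + \left(11005 - - \frac{7746}{11371}\right)\right) + 23779 = \left(\left(8 + 41 \left(- \frac{8}{5 \sqrt{4 + 4}}\right)\right) + \left(11005 - \left(-7746\right) \frac{1}{11371}\right)\right) + 23779 = \left(\left(8 + 41 \left(- \frac{8}{5 \sqrt{8}}\right)\right) + \left(11005 - - \frac{7746}{11371}\right)\right) + 23779 = \left(\left(8 + 41 \left(- \frac{8}{5 \cdot 2 \sqrt{2}}\right)\right) + \left(11005 + \frac{7746}{11371}\right)\right) + 23779 = \left(\left(8 + 41 \left(- \frac{8 \frac{\sqrt{2}}{4}}{5}\right)\right) + \frac{125145601}{11371}\right) + 23779 = \left(\left(8 + 41 \left(- \frac{2 \sqrt{2}}{5}\right)\right) + \frac{125145601}{11371}\right) + 23779 = \left(\left(8 - \frac{82 \sqrt{2}}{5}\right) + \frac{125145601}{11371}\right) + 23779 = \left(\frac{125236569}{11371} - \frac{82 \sqrt{2}}{5}\right) + 23779 = \frac{395627578}{11371} - \frac{82 \sqrt{2}}{5}$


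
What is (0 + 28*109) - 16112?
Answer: -13060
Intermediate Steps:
(0 + 28*109) - 16112 = (0 + 3052) - 16112 = 3052 - 16112 = -13060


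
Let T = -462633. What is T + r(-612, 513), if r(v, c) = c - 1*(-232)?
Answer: -461888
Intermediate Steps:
r(v, c) = 232 + c (r(v, c) = c + 232 = 232 + c)
T + r(-612, 513) = -462633 + (232 + 513) = -462633 + 745 = -461888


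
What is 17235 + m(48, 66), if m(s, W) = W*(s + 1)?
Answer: 20469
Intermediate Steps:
m(s, W) = W*(1 + s)
17235 + m(48, 66) = 17235 + 66*(1 + 48) = 17235 + 66*49 = 17235 + 3234 = 20469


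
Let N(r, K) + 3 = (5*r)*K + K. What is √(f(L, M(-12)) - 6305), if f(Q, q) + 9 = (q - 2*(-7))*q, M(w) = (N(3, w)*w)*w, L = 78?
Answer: √788086966 ≈ 28073.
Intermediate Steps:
N(r, K) = -3 + K + 5*K*r (N(r, K) = -3 + ((5*r)*K + K) = -3 + (5*K*r + K) = -3 + (K + 5*K*r) = -3 + K + 5*K*r)
M(w) = w²*(-3 + 16*w) (M(w) = ((-3 + w + 5*w*3)*w)*w = ((-3 + w + 15*w)*w)*w = ((-3 + 16*w)*w)*w = (w*(-3 + 16*w))*w = w²*(-3 + 16*w))
f(Q, q) = -9 + q*(14 + q) (f(Q, q) = -9 + (q - 2*(-7))*q = -9 + (q + 14)*q = -9 + (14 + q)*q = -9 + q*(14 + q))
√(f(L, M(-12)) - 6305) = √((-9 + ((-12)²*(-3 + 16*(-12)))² + 14*((-12)²*(-3 + 16*(-12)))) - 6305) = √((-9 + (144*(-3 - 192))² + 14*(144*(-3 - 192))) - 6305) = √((-9 + (144*(-195))² + 14*(144*(-195))) - 6305) = √((-9 + (-28080)² + 14*(-28080)) - 6305) = √((-9 + 788486400 - 393120) - 6305) = √(788093271 - 6305) = √788086966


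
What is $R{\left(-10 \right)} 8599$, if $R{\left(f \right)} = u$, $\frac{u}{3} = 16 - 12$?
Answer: $103188$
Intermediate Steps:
$u = 12$ ($u = 3 \left(16 - 12\right) = 3 \cdot 4 = 12$)
$R{\left(f \right)} = 12$
$R{\left(-10 \right)} 8599 = 12 \cdot 8599 = 103188$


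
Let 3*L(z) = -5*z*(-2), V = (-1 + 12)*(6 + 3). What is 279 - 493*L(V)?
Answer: -162411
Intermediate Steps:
V = 99 (V = 11*9 = 99)
L(z) = 10*z/3 (L(z) = (-5*z*(-2))/3 = (10*z)/3 = 10*z/3)
279 - 493*L(V) = 279 - 4930*99/3 = 279 - 493*330 = 279 - 162690 = -162411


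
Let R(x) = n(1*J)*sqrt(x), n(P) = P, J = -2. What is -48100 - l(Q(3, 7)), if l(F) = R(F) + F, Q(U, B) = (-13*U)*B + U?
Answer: -47830 + 6*I*sqrt(30) ≈ -47830.0 + 32.863*I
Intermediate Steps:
Q(U, B) = U - 13*B*U (Q(U, B) = -13*B*U + U = U - 13*B*U)
R(x) = -2*sqrt(x) (R(x) = (1*(-2))*sqrt(x) = -2*sqrt(x))
l(F) = F - 2*sqrt(F) (l(F) = -2*sqrt(F) + F = F - 2*sqrt(F))
-48100 - l(Q(3, 7)) = -48100 - (3*(1 - 13*7) - 2*sqrt(3)*sqrt(1 - 13*7)) = -48100 - (3*(1 - 91) - 2*sqrt(3)*sqrt(1 - 91)) = -48100 - (3*(-90) - 2*3*I*sqrt(30)) = -48100 - (-270 - 6*I*sqrt(30)) = -48100 + (270 + 6*I*sqrt(30)) = -47830 + 6*I*sqrt(30)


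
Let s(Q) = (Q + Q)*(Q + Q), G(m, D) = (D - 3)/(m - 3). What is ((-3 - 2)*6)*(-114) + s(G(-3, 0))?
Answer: 3421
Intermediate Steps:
G(m, D) = (-3 + D)/(-3 + m)
s(Q) = 4*Q**2 (s(Q) = (2*Q)*(2*Q) = 4*Q**2)
((-3 - 2)*6)*(-114) + s(G(-3, 0)) = ((-3 - 2)*6)*(-114) + 4*((-3 + 0)/(-3 - 3))**2 = -5*6*(-114) + 4*(-3/(-6))**2 = -30*(-114) + 4*(-1/6*(-3))**2 = 3420 + 4*(1/2)**2 = 3420 + 4*(1/4) = 3420 + 1 = 3421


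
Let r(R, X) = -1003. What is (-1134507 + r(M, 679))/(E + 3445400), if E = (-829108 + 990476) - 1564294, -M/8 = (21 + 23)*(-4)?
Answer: -567755/1021237 ≈ -0.55595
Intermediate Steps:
M = 1408 (M = -8*(21 + 23)*(-4) = -352*(-4) = -8*(-176) = 1408)
E = -1402926 (E = 161368 - 1564294 = -1402926)
(-1134507 + r(M, 679))/(E + 3445400) = (-1134507 - 1003)/(-1402926 + 3445400) = -1135510/2042474 = -1135510*1/2042474 = -567755/1021237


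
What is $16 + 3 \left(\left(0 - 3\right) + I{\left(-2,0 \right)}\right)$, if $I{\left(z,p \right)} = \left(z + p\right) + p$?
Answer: $1$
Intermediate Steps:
$I{\left(z,p \right)} = z + 2 p$ ($I{\left(z,p \right)} = \left(p + z\right) + p = z + 2 p$)
$16 + 3 \left(\left(0 - 3\right) + I{\left(-2,0 \right)}\right) = 16 + 3 \left(\left(0 - 3\right) + \left(-2 + 2 \cdot 0\right)\right) = 16 + 3 \left(-3 + \left(-2 + 0\right)\right) = 16 + 3 \left(-3 - 2\right) = 16 + 3 \left(-5\right) = 16 - 15 = 1$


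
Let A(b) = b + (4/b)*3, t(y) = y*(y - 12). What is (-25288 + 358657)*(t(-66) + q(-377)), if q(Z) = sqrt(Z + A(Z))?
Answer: 1716183612 + 333369*I*sqrt(107169790)/377 ≈ 1.7162e+9 + 9.1542e+6*I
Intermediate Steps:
t(y) = y*(-12 + y)
A(b) = b + 12/b
q(Z) = sqrt(2*Z + 12/Z) (q(Z) = sqrt(Z + (Z + 12/Z)) = sqrt(2*Z + 12/Z))
(-25288 + 358657)*(t(-66) + q(-377)) = (-25288 + 358657)*(-66*(-12 - 66) + sqrt(2*(-377) + 12/(-377))) = 333369*(-66*(-78) + sqrt(-754 + 12*(-1/377))) = 333369*(5148 + sqrt(-754 - 12/377)) = 333369*(5148 + sqrt(-284270/377)) = 333369*(5148 + I*sqrt(107169790)/377) = 1716183612 + 333369*I*sqrt(107169790)/377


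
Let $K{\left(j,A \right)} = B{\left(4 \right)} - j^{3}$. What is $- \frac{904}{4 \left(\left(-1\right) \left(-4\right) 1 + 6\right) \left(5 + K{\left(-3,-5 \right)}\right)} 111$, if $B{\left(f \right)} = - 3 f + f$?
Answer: $- \frac{4181}{40} \approx -104.53$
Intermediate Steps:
$B{\left(f \right)} = - 2 f$
$K{\left(j,A \right)} = -8 - j^{3}$ ($K{\left(j,A \right)} = \left(-2\right) 4 - j^{3} = -8 - j^{3}$)
$- \frac{904}{4 \left(\left(-1\right) \left(-4\right) 1 + 6\right) \left(5 + K{\left(-3,-5 \right)}\right)} 111 = - \frac{904}{4 \left(\left(-1\right) \left(-4\right) 1 + 6\right) \left(5 - -19\right)} 111 = - \frac{904}{4 \left(4 \cdot 1 + 6\right) \left(5 - -19\right)} 111 = - \frac{904}{4 \left(4 + 6\right) \left(5 + \left(-8 + 27\right)\right)} 111 = - \frac{904}{4 \cdot 10 \left(5 + 19\right)} 111 = - \frac{904}{40 \cdot 24} \cdot 111 = - \frac{904}{960} \cdot 111 = \left(-904\right) \frac{1}{960} \cdot 111 = \left(- \frac{113}{120}\right) 111 = - \frac{4181}{40}$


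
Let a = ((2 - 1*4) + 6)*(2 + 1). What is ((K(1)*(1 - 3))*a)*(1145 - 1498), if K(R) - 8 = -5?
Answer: 25416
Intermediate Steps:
K(R) = 3 (K(R) = 8 - 5 = 3)
a = 12 (a = ((2 - 4) + 6)*3 = (-2 + 6)*3 = 4*3 = 12)
((K(1)*(1 - 3))*a)*(1145 - 1498) = ((3*(1 - 3))*12)*(1145 - 1498) = ((3*(-2))*12)*(-353) = -6*12*(-353) = -72*(-353) = 25416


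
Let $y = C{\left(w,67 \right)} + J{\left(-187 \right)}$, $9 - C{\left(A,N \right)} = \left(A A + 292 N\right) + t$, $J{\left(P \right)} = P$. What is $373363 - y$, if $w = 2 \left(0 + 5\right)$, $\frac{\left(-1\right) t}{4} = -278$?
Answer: $394317$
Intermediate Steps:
$t = 1112$ ($t = \left(-4\right) \left(-278\right) = 1112$)
$w = 10$ ($w = 2 \cdot 5 = 10$)
$C{\left(A,N \right)} = -1103 - A^{2} - 292 N$ ($C{\left(A,N \right)} = 9 - \left(\left(A A + 292 N\right) + 1112\right) = 9 - \left(\left(A^{2} + 292 N\right) + 1112\right) = 9 - \left(1112 + A^{2} + 292 N\right) = -1103 - A^{2} - 292 N$)
$y = -20954$ ($y = \left(-1103 - 10^{2} - 19564\right) - 187 = \left(-1103 - 100 - 19564\right) - 187 = -20767 - 187 = -20954$)
$373363 - y = 373363 - -20954 = 373363 + 20954 = 394317$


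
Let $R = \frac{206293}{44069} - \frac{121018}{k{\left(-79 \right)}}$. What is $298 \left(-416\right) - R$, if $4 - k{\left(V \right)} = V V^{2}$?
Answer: $- \frac{2693662168902413}{21727911967} \approx -1.2397 \cdot 10^{5}$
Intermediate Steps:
$k{\left(V \right)} = 4 - V^{3}$ ($k{\left(V \right)} = 4 - V V^{2} = 4 - V^{3}$)
$R = \frac{96378177357}{21727911967}$ ($R = \frac{206293}{44069} - \frac{121018}{4 - \left(-79\right)^{3}} = 206293 \cdot \frac{1}{44069} - \frac{121018}{4 - -493039} = \frac{206293}{44069} - \frac{121018}{4 + 493039} = \frac{206293}{44069} - \frac{121018}{493043} = \frac{96378177357}{21727911967} \approx 4.4357$)
$298 \left(-416\right) - R = 298 \left(-416\right) - \frac{96378177357}{21727911967} = -123968 - \frac{96378177357}{21727911967} = - \frac{2693662168902413}{21727911967}$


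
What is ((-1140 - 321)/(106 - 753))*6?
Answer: 8766/647 ≈ 13.549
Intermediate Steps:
((-1140 - 321)/(106 - 753))*6 = -1461/(-647)*6 = -1461*(-1/647)*6 = (1461/647)*6 = 8766/647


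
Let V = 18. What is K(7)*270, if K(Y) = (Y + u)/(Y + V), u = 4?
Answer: 594/5 ≈ 118.80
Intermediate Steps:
K(Y) = (4 + Y)/(18 + Y) (K(Y) = (Y + 4)/(Y + 18) = (4 + Y)/(18 + Y))
K(7)*270 = ((4 + 7)/(18 + 7))*270 = (11/25)*270 = 594/5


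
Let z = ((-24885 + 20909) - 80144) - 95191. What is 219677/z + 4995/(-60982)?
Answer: -14292001259/10934743402 ≈ -1.3070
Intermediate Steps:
z = -179311 (z = (-3976 - 80144) - 95191 = -84120 - 95191 = -179311)
219677/z + 4995/(-60982) = 219677/(-179311) + 4995/(-60982) = 219677*(-1/179311) + 4995*(-1/60982) = -219677/179311 - 4995/60982 = -14292001259/10934743402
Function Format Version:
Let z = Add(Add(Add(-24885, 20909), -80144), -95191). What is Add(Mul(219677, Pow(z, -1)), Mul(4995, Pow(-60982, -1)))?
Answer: Rational(-14292001259, 10934743402) ≈ -1.3070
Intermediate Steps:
z = -179311 (z = Add(Add(-3976, -80144), -95191) = Add(-84120, -95191) = -179311)
Add(Mul(219677, Pow(z, -1)), Mul(4995, Pow(-60982, -1))) = Add(Mul(219677, Pow(-179311, -1)), Mul(4995, Pow(-60982, -1))) = Add(Mul(219677, Rational(-1, 179311)), Mul(4995, Rational(-1, 60982))) = Add(Rational(-219677, 179311), Rational(-4995, 60982)) = Rational(-14292001259, 10934743402)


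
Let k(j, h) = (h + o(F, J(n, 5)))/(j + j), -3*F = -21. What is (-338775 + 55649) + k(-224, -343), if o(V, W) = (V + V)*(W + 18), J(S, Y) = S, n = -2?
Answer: -18120047/64 ≈ -2.8313e+5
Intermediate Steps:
F = 7 (F = -⅓*(-21) = 7)
o(V, W) = 2*V*(18 + W) (o(V, W) = (2*V)*(18 + W) = 2*V*(18 + W))
k(j, h) = (224 + h)/(2*j) (k(j, h) = (h + 2*7*(18 - 2))/(j + j) = (h + 2*7*16)/((2*j)) = (h + 224)*(1/(2*j)) = (224 + h)*(1/(2*j)) = (224 + h)/(2*j))
(-338775 + 55649) + k(-224, -343) = (-338775 + 55649) + (½)*(224 - 343)/(-224) = -283126 + (½)*(-1/224)*(-119) = -283126 + 17/64 = -18120047/64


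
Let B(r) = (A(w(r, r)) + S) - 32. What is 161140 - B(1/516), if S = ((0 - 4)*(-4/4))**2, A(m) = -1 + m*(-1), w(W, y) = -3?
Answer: 161154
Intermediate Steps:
A(m) = -1 - m
S = 16 (S = (-(-16)/4)**2 = (-4*(-1))**2 = 4**2 = 16)
B(r) = -14 (B(r) = ((-1 - 1*(-3)) + 16) - 32 = ((-1 + 3) + 16) - 32 = (2 + 16) - 32 = 18 - 32 = -14)
161140 - B(1/516) = 161140 - 1*(-14) = 161140 + 14 = 161154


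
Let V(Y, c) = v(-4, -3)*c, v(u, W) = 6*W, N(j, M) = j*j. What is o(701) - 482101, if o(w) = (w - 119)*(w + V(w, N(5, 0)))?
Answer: -336019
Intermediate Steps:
N(j, M) = j**2
V(Y, c) = -18*c (V(Y, c) = (6*(-3))*c = -18*c)
o(w) = (-450 + w)*(-119 + w) (o(w) = (w - 119)*(w - 18*5**2) = (-119 + w)*(w - 18*25) = (-119 + w)*(w - 450) = (-119 + w)*(-450 + w) = (-450 + w)*(-119 + w))
o(701) - 482101 = (53550 + 701**2 - 569*701) - 482101 = (53550 + 491401 - 398869) - 482101 = 146082 - 482101 = -336019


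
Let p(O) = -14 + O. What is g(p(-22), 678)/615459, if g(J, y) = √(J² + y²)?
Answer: 2*√12805/205153 ≈ 0.0011032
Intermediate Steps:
g(p(-22), 678)/615459 = √((-14 - 22)² + 678²)/615459 = √((-36)² + 459684)*(1/615459) = √(1296 + 459684)*(1/615459) = √460980*(1/615459) = (6*√12805)*(1/615459) = 2*√12805/205153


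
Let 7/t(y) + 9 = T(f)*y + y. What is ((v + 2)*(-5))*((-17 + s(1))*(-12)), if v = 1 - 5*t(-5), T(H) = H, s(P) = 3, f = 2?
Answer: -3745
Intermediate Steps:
t(y) = 7/(-9 + 3*y) (t(y) = 7/(-9 + (2*y + y)) = 7/(-9 + 3*y))
v = 59/24 (v = 1 - 35/(3*(-3 - 5)) = 1 - 35/(3*(-8)) = 1 - 35*(-1)/(3*8) = 1 - 5*(-7/24) = 1 + 35/24 = 59/24 ≈ 2.4583)
((v + 2)*(-5))*((-17 + s(1))*(-12)) = ((59/24 + 2)*(-5))*((-17 + 3)*(-12)) = ((107/24)*(-5))*(-14*(-12)) = -535/24*168 = -3745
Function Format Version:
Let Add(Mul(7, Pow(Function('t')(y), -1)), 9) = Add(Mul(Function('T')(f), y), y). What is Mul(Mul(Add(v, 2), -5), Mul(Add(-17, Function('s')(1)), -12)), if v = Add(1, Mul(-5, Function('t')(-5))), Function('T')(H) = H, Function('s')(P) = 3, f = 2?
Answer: -3745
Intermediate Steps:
Function('t')(y) = Mul(7, Pow(Add(-9, Mul(3, y)), -1)) (Function('t')(y) = Mul(7, Pow(Add(-9, Add(Mul(2, y), y)), -1)) = Mul(7, Pow(Add(-9, Mul(3, y)), -1)))
v = Rational(59, 24) (v = Add(1, Mul(-5, Mul(Rational(7, 3), Pow(Add(-3, -5), -1)))) = Add(1, Mul(-5, Mul(Rational(7, 3), Pow(-8, -1)))) = Add(1, Mul(-5, Mul(Rational(7, 3), Rational(-1, 8)))) = Add(1, Mul(-5, Rational(-7, 24))) = Add(1, Rational(35, 24)) = Rational(59, 24) ≈ 2.4583)
Mul(Mul(Add(v, 2), -5), Mul(Add(-17, Function('s')(1)), -12)) = Mul(Mul(Add(Rational(59, 24), 2), -5), Mul(Add(-17, 3), -12)) = Mul(Mul(Rational(107, 24), -5), Mul(-14, -12)) = Mul(Rational(-535, 24), 168) = -3745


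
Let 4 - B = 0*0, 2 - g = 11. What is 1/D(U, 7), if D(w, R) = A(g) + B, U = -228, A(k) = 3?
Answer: 1/7 ≈ 0.14286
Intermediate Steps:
g = -9 (g = 2 - 1*11 = 2 - 11 = -9)
B = 4 (B = 4 - 0*0 = 4 - 1*0 = 4 + 0 = 4)
D(w, R) = 7 (D(w, R) = 3 + 4 = 7)
1/D(U, 7) = 1/7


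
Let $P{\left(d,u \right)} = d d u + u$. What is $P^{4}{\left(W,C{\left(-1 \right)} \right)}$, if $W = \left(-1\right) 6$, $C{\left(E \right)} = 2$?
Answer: $29986576$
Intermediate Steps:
$W = -6$
$P{\left(d,u \right)} = u + u d^{2}$ ($P{\left(d,u \right)} = d^{2} u + u = u d^{2} + u = u + u d^{2}$)
$P^{4}{\left(W,C{\left(-1 \right)} \right)} = \left(2 \left(1 + \left(-6\right)^{2}\right)\right)^{4} = \left(2 \left(1 + 36\right)\right)^{4} = \left(2 \cdot 37\right)^{4} = 74^{4} = 29986576$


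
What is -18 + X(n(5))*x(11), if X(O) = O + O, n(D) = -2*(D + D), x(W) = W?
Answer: -458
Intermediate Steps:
n(D) = -4*D
X(O) = 2*O
-18 + X(n(5))*x(11) = -18 + (2*(-4*5))*11 = -18 + (2*(-20))*11 = -18 - 40*11 = -18 - 440 = -458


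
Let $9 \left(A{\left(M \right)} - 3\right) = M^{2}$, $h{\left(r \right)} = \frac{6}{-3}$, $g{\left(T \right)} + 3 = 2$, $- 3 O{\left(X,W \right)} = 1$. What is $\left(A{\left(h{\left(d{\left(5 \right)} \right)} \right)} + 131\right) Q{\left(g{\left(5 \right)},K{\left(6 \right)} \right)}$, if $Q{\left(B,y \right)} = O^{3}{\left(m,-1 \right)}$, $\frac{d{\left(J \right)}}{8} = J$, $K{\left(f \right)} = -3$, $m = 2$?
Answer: $- \frac{1210}{243} \approx -4.9794$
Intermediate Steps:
$O{\left(X,W \right)} = - \frac{1}{3}$ ($O{\left(X,W \right)} = \left(- \frac{1}{3}\right) 1 = - \frac{1}{3}$)
$d{\left(J \right)} = 8 J$
$g{\left(T \right)} = -1$ ($g{\left(T \right)} = -3 + 2 = -1$)
$Q{\left(B,y \right)} = - \frac{1}{27}$ ($Q{\left(B,y \right)} = \left(- \frac{1}{3}\right)^{3} = - \frac{1}{27}$)
$h{\left(r \right)} = -2$ ($h{\left(r \right)} = 6 \left(- \frac{1}{3}\right) = -2$)
$A{\left(M \right)} = 3 + \frac{M^{2}}{9}$
$\left(A{\left(h{\left(d{\left(5 \right)} \right)} \right)} + 131\right) Q{\left(g{\left(5 \right)},K{\left(6 \right)} \right)} = \left(\left(3 + \frac{\left(-2\right)^{2}}{9}\right) + 131\right) \left(- \frac{1}{27}\right) = \left(\left(3 + \frac{1}{9} \cdot 4\right) + 131\right) \left(- \frac{1}{27}\right) = \left(\left(3 + \frac{4}{9}\right) + 131\right) \left(- \frac{1}{27}\right) = \left(\frac{31}{9} + 131\right) \left(- \frac{1}{27}\right) = \frac{1210}{9} \left(- \frac{1}{27}\right) = - \frac{1210}{243}$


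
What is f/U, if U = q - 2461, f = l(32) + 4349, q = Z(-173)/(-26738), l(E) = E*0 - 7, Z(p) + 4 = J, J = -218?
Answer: -2232623/1265423 ≈ -1.7643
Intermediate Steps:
Z(p) = -222 (Z(p) = -4 - 218 = -222)
l(E) = -7 (l(E) = 0 - 7 = -7)
q = 111/13369 (q = -222/(-26738) = -222*(-1/26738) = 111/13369 ≈ 0.0083028)
f = 4342 (f = -7 + 4349 = 4342)
U = -32900998/13369 (U = 111/13369 - 2461 = -32900998/13369 ≈ -2461.0)
f/U = 4342/(-32900998/13369) = 4342*(-13369/32900998) = -2232623/1265423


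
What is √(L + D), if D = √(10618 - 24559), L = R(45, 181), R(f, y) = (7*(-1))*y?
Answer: √(-1267 + 3*I*√1549) ≈ 1.6568 + 35.633*I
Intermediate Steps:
R(f, y) = -7*y
L = -1267 (L = -7*181 = -1267)
D = 3*I*√1549 (D = √(-13941) = 3*I*√1549 ≈ 118.07*I)
√(L + D) = √(-1267 + 3*I*√1549)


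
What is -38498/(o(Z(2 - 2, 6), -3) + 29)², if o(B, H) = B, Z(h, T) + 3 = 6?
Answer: -19249/512 ≈ -37.596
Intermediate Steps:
Z(h, T) = 3 (Z(h, T) = -3 + 6 = 3)
-38498/(o(Z(2 - 2, 6), -3) + 29)² = -38498/(3 + 29)² = -38498/(32²) = -38498/1024 = -38498*1/1024 = -19249/512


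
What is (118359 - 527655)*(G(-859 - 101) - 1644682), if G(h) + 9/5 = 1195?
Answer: 3363366959424/5 ≈ 6.7267e+11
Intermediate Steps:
G(h) = 5966/5 (G(h) = -9/5 + 1195 = 5966/5)
(118359 - 527655)*(G(-859 - 101) - 1644682) = (118359 - 527655)*(5966/5 - 1644682) = -409296*(-8217444/5) = 3363366959424/5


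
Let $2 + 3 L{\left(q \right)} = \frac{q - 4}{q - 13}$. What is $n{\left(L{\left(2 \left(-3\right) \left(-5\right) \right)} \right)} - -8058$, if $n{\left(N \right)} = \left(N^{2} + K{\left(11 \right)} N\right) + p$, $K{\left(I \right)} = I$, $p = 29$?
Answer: $\frac{21029863}{2601} \approx 8085.3$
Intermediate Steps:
$L{\left(q \right)} = - \frac{2}{3} + \frac{-4 + q}{3 \left(-13 + q\right)}$ ($L{\left(q \right)} = - \frac{2}{3} + \frac{\left(q - 4\right) \frac{1}{q - 13}}{3} = - \frac{2}{3} + \frac{\left(-4 + q\right) \frac{1}{-13 + q}}{3} = - \frac{2}{3} + \frac{\frac{1}{-13 + q} \left(-4 + q\right)}{3} = - \frac{2}{3} + \frac{-4 + q}{3 \left(-13 + q\right)}$)
$n{\left(N \right)} = 29 + N^{2} + 11 N$ ($n{\left(N \right)} = \left(N^{2} + 11 N\right) + 29 = 29 + N^{2} + 11 N$)
$n{\left(L{\left(2 \left(-3\right) \left(-5\right) \right)} \right)} - -8058 = \left(29 + \left(\frac{22 - 2 \left(-3\right) \left(-5\right)}{3 \left(-13 + 2 \left(-3\right) \left(-5\right)\right)}\right)^{2} + 11 \frac{22 - 2 \left(-3\right) \left(-5\right)}{3 \left(-13 + 2 \left(-3\right) \left(-5\right)\right)}\right) - -8058 = \left(29 + \left(\frac{22 - \left(-6\right) \left(-5\right)}{3 \left(-13 - -30\right)}\right)^{2} + 11 \frac{22 - \left(-6\right) \left(-5\right)}{3 \left(-13 - -30\right)}\right) + 8058 = \left(29 + \left(\frac{22 - 30}{3 \left(-13 + 30\right)}\right)^{2} + 11 \frac{22 - 30}{3 \left(-13 + 30\right)}\right) + 8058 = \left(29 + \left(\frac{22 - 30}{3 \cdot 17}\right)^{2} + 11 \frac{22 - 30}{3 \cdot 17}\right) + 8058 = \left(29 + \left(\frac{1}{3} \cdot \frac{1}{17} \left(-8\right)\right)^{2} + 11 \cdot \frac{1}{3} \cdot \frac{1}{17} \left(-8\right)\right) + 8058 = \left(29 + \left(- \frac{8}{51}\right)^{2} + 11 \left(- \frac{8}{51}\right)\right) + 8058 = \left(29 + \frac{64}{2601} - \frac{88}{51}\right) + 8058 = \frac{71005}{2601} + 8058 = \frac{21029863}{2601}$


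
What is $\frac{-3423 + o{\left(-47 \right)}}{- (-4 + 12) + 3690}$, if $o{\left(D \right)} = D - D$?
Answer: $- \frac{489}{526} \approx -0.92966$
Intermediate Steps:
$o{\left(D \right)} = 0$
$\frac{-3423 + o{\left(-47 \right)}}{- (-4 + 12) + 3690} = \frac{-3423 + 0}{- (-4 + 12) + 3690} = - \frac{3423}{\left(-1\right) 8 + 3690} = - \frac{3423}{-8 + 3690} = - \frac{3423}{3682} = \left(-3423\right) \frac{1}{3682} = - \frac{489}{526}$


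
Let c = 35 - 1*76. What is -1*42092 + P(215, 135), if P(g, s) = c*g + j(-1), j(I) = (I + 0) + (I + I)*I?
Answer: -50906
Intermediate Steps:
j(I) = I + 2*I² (j(I) = I + (2*I)*I = I + 2*I²)
c = -41 (c = 35 - 76 = -41)
P(g, s) = 1 - 41*g (P(g, s) = -41*g - (1 + 2*(-1)) = -41*g - (1 - 2) = -41*g - 1*(-1) = -41*g + 1 = 1 - 41*g)
-1*42092 + P(215, 135) = -1*42092 + (1 - 41*215) = -42092 + (1 - 8815) = -42092 - 8814 = -50906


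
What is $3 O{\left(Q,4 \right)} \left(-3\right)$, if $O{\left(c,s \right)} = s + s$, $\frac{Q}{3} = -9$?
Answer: $-72$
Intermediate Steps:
$Q = -27$ ($Q = 3 \left(-9\right) = -27$)
$O{\left(c,s \right)} = 2 s$
$3 O{\left(Q,4 \right)} \left(-3\right) = 3 \cdot 2 \cdot 4 \left(-3\right) = 3 \cdot 8 \left(-3\right) = 3 \left(-24\right) = -72$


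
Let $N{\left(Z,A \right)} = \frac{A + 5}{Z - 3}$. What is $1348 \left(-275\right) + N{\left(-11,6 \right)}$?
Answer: $- \frac{5189811}{14} \approx -3.707 \cdot 10^{5}$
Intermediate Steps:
$N{\left(Z,A \right)} = \frac{5 + A}{-3 + Z}$
$1348 \left(-275\right) + N{\left(-11,6 \right)} = 1348 \left(-275\right) + \frac{5 + 6}{-3 - 11} = -370700 + \frac{1}{-14} \cdot 11 = -370700 - \frac{11}{14} = - \frac{5189811}{14}$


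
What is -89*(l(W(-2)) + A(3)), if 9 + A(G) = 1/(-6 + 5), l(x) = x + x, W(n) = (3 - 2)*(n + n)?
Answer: 1602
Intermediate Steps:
W(n) = 2*n (W(n) = 1*(2*n) = 2*n)
l(x) = 2*x
A(G) = -10 (A(G) = -9 + 1/(-6 + 5) = -9 + 1/(-1) = -9 - 1 = -10)
-89*(l(W(-2)) + A(3)) = -89*(2*(2*(-2)) - 10) = -89*(2*(-4) - 10) = -89*(-8 - 10) = -89*(-18) = 1602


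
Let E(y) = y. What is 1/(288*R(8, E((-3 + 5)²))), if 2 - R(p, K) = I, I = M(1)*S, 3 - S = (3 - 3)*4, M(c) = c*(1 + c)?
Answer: -1/1152 ≈ -0.00086806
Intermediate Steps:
S = 3 (S = 3 - (3 - 3)*4 = 3 - 0*4 = 3 - 1*0 = 3 + 0 = 3)
I = 6 (I = (1*(1 + 1))*3 = (1*2)*3 = 2*3 = 6)
R(p, K) = -4 (R(p, K) = 2 - 1*6 = 2 - 6 = -4)
1/(288*R(8, E((-3 + 5)²))) = 1/(288*(-4)) = 1/(-1152) = -1/1152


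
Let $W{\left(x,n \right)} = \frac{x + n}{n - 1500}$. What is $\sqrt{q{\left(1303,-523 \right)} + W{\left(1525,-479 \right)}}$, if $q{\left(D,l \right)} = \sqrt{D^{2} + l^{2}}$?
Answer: $\frac{\sqrt{-2070034 + 3916441 \sqrt{1971338}}}{1979} \approx 37.464$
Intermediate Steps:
$W{\left(x,n \right)} = \frac{n + x}{-1500 + n}$
$\sqrt{q{\left(1303,-523 \right)} + W{\left(1525,-479 \right)}} = \sqrt{\sqrt{1303^{2} + \left(-523\right)^{2}} + \frac{-479 + 1525}{-1500 - 479}} = \sqrt{\sqrt{1697809 + 273529} + \frac{1}{-1979} \cdot 1046} = \sqrt{\sqrt{1971338} - \frac{1046}{1979}} = \sqrt{- \frac{1046}{1979} + \sqrt{1971338}}$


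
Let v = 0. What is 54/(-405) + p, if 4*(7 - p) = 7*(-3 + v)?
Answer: 727/60 ≈ 12.117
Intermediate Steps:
p = 49/4 (p = 7 - 7*(-3 + 0)/4 = 7 - 7*(-3)/4 = 7 - 1/4*(-21) = 7 + 21/4 = 49/4 ≈ 12.250)
54/(-405) + p = 54/(-405) + 49/4 = 54*(-1/405) + 49/4 = -2/15 + 49/4 = 727/60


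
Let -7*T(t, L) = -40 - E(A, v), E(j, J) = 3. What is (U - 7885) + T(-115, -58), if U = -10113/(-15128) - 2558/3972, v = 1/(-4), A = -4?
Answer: -828496504837/105154728 ≈ -7878.8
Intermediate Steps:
v = -¼ ≈ -0.25000
T(t, L) = 43/7 (T(t, L) = -(-40 - 1*3)/7 = -(-40 - 3)/7 = -⅐*(-43) = 43/7)
U = 367853/15022104 (U = -10113*(-1/15128) - 2558*1/3972 = 10113/15128 - 1279/1986 = 367853/15022104 ≈ 0.024487)
(U - 7885) + T(-115, -58) = (367853/15022104 - 7885) + 43/7 = -118448922187/15022104 + 43/7 = -828496504837/105154728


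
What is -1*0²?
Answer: 0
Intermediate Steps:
-1*0² = -1*0 = 0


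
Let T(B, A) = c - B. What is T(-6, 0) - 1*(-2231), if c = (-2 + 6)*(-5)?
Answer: 2217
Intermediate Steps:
c = -20 (c = 4*(-5) = -20)
T(B, A) = -20 - B
T(-6, 0) - 1*(-2231) = (-20 - 1*(-6)) - 1*(-2231) = (-20 + 6) + 2231 = -14 + 2231 = 2217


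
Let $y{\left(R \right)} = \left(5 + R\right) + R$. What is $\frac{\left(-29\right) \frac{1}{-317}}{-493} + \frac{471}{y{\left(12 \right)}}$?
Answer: $\frac{2538190}{156281} \approx 16.241$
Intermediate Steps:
$y{\left(R \right)} = 5 + 2 R$
$\frac{\left(-29\right) \frac{1}{-317}}{-493} + \frac{471}{y{\left(12 \right)}} = \frac{\left(-29\right) \frac{1}{-317}}{-493} + \frac{471}{5 + 2 \cdot 12} = \left(-29\right) \left(- \frac{1}{317}\right) \left(- \frac{1}{493}\right) + \frac{471}{5 + 24} = \frac{29}{317} \left(- \frac{1}{493}\right) + \frac{471}{29} = - \frac{1}{5389} + 471 \cdot \frac{1}{29} = - \frac{1}{5389} + \frac{471}{29} = \frac{2538190}{156281}$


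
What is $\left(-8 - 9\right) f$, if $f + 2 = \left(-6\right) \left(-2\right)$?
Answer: $-170$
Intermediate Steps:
$f = 10$ ($f = -2 - -12 = -2 + 12 = 10$)
$\left(-8 - 9\right) f = \left(-8 - 9\right) 10 = \left(-17\right) 10 = -170$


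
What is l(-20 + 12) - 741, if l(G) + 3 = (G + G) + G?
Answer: -768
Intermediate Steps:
l(G) = -3 + 3*G (l(G) = -3 + ((G + G) + G) = -3 + (2*G + G) = -3 + 3*G)
l(-20 + 12) - 741 = (-3 + 3*(-20 + 12)) - 741 = (-3 + 3*(-8)) - 741 = (-3 - 24) - 741 = -27 - 741 = -768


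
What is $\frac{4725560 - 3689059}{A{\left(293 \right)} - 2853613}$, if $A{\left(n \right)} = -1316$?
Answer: $- \frac{1036501}{2854929} \approx -0.36306$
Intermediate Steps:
$\frac{4725560 - 3689059}{A{\left(293 \right)} - 2853613} = \frac{4725560 - 3689059}{-1316 - 2853613} = \frac{1036501}{-2854929} = 1036501 \left(- \frac{1}{2854929}\right) = - \frac{1036501}{2854929}$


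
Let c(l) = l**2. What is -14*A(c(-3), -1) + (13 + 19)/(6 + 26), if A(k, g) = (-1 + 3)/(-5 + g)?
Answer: 17/3 ≈ 5.6667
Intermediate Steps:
A(k, g) = 2/(-5 + g)
-14*A(c(-3), -1) + (13 + 19)/(6 + 26) = -28/(-5 - 1) + (13 + 19)/(6 + 26) = -28/(-6) + 32/32 = -28*(-1)/6 + 32*(1/32) = -14*(-1/3) + 1 = 14/3 + 1 = 17/3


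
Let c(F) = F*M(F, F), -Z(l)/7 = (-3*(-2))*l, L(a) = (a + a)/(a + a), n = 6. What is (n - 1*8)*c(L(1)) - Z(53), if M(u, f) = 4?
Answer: 2218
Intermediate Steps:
L(a) = 1 (L(a) = (2*a)/((2*a)) = (2*a)*(1/(2*a)) = 1)
Z(l) = -42*l (Z(l) = -7*(-3*(-2))*l = -42*l)
c(F) = 4*F (c(F) = F*4 = 4*F)
(n - 1*8)*c(L(1)) - Z(53) = (6 - 1*8)*(4*1) - (-42)*53 = (6 - 8)*4 - 1*(-2226) = -2*4 + 2226 = -8 + 2226 = 2218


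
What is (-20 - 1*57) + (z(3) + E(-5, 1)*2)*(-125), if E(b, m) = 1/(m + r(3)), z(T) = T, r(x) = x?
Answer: -1029/2 ≈ -514.50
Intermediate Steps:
E(b, m) = 1/(3 + m) (E(b, m) = 1/(m + 3) = 1/(3 + m))
(-20 - 1*57) + (z(3) + E(-5, 1)*2)*(-125) = (-20 - 1*57) + (3 + 2/(3 + 1))*(-125) = (-20 - 57) + (3 + 2/4)*(-125) = -77 + (3 + (¼)*2)*(-125) = -77 + (3 + ½)*(-125) = -77 + (7/2)*(-125) = -77 - 875/2 = -1029/2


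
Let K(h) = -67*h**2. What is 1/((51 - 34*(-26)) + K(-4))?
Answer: -1/137 ≈ -0.0072993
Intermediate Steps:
1/((51 - 34*(-26)) + K(-4)) = 1/((51 - 34*(-26)) - 67*(-4)**2) = 1/((51 + 884) - 67*16) = 1/(935 - 1072) = 1/(-137) = -1/137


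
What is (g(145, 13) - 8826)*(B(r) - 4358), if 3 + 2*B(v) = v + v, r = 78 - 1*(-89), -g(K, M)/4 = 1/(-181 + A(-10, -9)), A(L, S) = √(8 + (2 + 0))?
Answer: 403960793795/10917 - 5590*√10/10917 ≈ 3.7003e+7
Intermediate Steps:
A(L, S) = √10 (A(L, S) = √(8 + 2) = √10)
g(K, M) = -4/(-181 + √10)
r = 167 (r = 78 + 89 = 167)
B(v) = -3/2 + v (B(v) = -3/2 + (v + v)/2 = -3/2 + (2*v)/2 = -3/2 + v)
(g(145, 13) - 8826)*(B(r) - 4358) = ((724/32751 + 4*√10/32751) - 8826)*((-3/2 + 167) - 4358) = (-289059602/32751 + 4*√10/32751)*(331/2 - 4358) = (-289059602/32751 + 4*√10/32751)*(-8385/2) = 403960793795/10917 - 5590*√10/10917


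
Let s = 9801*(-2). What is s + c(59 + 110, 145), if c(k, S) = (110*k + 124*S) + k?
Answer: 17137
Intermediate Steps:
c(k, S) = 111*k + 124*S
s = -19602
s + c(59 + 110, 145) = -19602 + (111*(59 + 110) + 124*145) = -19602 + (111*169 + 17980) = -19602 + (18759 + 17980) = -19602 + 36739 = 17137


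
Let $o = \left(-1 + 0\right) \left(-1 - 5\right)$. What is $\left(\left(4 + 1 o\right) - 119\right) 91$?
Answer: $-9919$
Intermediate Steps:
$o = 6$ ($o = \left(-1\right) \left(-6\right) = 6$)
$\left(\left(4 + 1 o\right) - 119\right) 91 = \left(\left(4 + 1 \cdot 6\right) - 119\right) 91 = \left(\left(4 + 6\right) - 119\right) 91 = \left(10 - 119\right) 91 = \left(-109\right) 91 = -9919$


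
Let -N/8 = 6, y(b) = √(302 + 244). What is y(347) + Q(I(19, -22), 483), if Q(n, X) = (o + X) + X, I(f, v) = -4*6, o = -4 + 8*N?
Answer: 578 + √546 ≈ 601.37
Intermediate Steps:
y(b) = √546
N = -48 (N = -8*6 = -48)
o = -388 (o = -4 + 8*(-48) = -4 - 384 = -388)
I(f, v) = -24
Q(n, X) = -388 + 2*X (Q(n, X) = (-388 + X) + X = -388 + 2*X)
y(347) + Q(I(19, -22), 483) = √546 + (-388 + 2*483) = √546 + (-388 + 966) = √546 + 578 = 578 + √546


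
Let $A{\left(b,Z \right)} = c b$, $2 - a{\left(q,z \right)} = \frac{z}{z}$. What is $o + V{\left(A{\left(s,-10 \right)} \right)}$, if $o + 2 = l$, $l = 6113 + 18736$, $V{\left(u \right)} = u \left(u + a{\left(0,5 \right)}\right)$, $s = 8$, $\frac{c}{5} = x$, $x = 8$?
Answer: $127567$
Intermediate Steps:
$c = 40$ ($c = 5 \cdot 8 = 40$)
$a{\left(q,z \right)} = 1$ ($a{\left(q,z \right)} = 2 - \frac{z}{z} = 2 - 1 = 1$)
$A{\left(b,Z \right)} = 40 b$
$V{\left(u \right)} = u \left(1 + u\right)$ ($V{\left(u \right)} = u \left(u + 1\right) = u \left(1 + u\right)$)
$l = 24849$
$o = 24847$ ($o = -2 + 24849 = 24847$)
$o + V{\left(A{\left(s,-10 \right)} \right)} = 24847 + 40 \cdot 8 \left(1 + 40 \cdot 8\right) = 24847 + 320 \left(1 + 320\right) = 24847 + 320 \cdot 321 = 24847 + 102720 = 127567$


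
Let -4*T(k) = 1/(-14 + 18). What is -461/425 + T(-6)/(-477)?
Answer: -3517927/3243600 ≈ -1.0846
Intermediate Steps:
T(k) = -1/16 (T(k) = -1/(4*(-14 + 18)) = -¼/4 = -¼*¼ = -1/16)
-461/425 + T(-6)/(-477) = -461/425 - 1/16/(-477) = -461*1/425 - 1/16*(-1/477) = -461/425 + 1/7632 = -3517927/3243600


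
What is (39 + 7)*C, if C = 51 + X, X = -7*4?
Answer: 1058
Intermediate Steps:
X = -28
C = 23 (C = 51 - 28 = 23)
(39 + 7)*C = (39 + 7)*23 = 46*23 = 1058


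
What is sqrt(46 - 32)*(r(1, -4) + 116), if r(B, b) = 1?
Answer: 117*sqrt(14) ≈ 437.77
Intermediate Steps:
sqrt(46 - 32)*(r(1, -4) + 116) = sqrt(46 - 32)*(1 + 116) = sqrt(14)*117 = 117*sqrt(14)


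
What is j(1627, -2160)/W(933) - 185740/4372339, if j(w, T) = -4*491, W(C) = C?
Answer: -8760569216/4079392287 ≈ -2.1475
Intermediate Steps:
j(w, T) = -1964
j(1627, -2160)/W(933) - 185740/4372339 = -1964/933 - 185740/4372339 = -8760569216/4079392287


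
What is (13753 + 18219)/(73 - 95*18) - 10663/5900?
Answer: -206090131/9658300 ≈ -21.338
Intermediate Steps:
(13753 + 18219)/(73 - 95*18) - 10663/5900 = 31972/(73 - 1710) - 10663*1/5900 = 31972/(-1637) - 10663/5900 = 31972*(-1/1637) - 10663/5900 = -31972/1637 - 10663/5900 = -206090131/9658300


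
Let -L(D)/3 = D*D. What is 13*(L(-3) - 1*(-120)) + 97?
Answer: 1306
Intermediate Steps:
L(D) = -3*D² (L(D) = -3*D*D = -3*D²)
13*(L(-3) - 1*(-120)) + 97 = 13*(-3*(-3)² - 1*(-120)) + 97 = 13*(-3*9 + 120) + 97 = 13*(-27 + 120) + 97 = 13*93 + 97 = 1209 + 97 = 1306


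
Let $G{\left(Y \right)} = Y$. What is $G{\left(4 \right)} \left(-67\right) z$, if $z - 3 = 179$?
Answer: $-48776$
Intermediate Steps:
$z = 182$ ($z = 3 + 179 = 182$)
$G{\left(4 \right)} \left(-67\right) z = 4 \left(-67\right) 182 = \left(-268\right) 182 = -48776$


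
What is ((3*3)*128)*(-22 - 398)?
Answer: -483840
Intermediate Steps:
((3*3)*128)*(-22 - 398) = (9*128)*(-420) = 1152*(-420) = -483840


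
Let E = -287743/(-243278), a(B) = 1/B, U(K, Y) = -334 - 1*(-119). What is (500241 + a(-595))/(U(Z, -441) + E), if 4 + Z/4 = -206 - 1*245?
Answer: -10344298515076/4421447295 ≈ -2339.6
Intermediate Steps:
Z = -1820 (Z = -16 + 4*(-206 - 1*245) = -16 + 4*(-206 - 245) = -16 + 4*(-451) = -16 - 1804 = -1820)
U(K, Y) = -215 (U(K, Y) = -334 + 119 = -215)
E = 287743/243278 (E = -287743*(-1/243278) = 287743/243278 ≈ 1.1828)
(500241 + a(-595))/(U(Z, -441) + E) = (500241 + 1/(-595))/(-215 + 287743/243278) = (500241 - 1/595)/(-52017027/243278) = (297643394/595)*(-243278/52017027) = -10344298515076/4421447295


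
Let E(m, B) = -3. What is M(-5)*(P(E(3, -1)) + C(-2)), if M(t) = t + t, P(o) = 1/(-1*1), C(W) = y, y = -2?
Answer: 30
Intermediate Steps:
C(W) = -2
P(o) = -1 (P(o) = 1/(-1) = -1)
M(t) = 2*t
M(-5)*(P(E(3, -1)) + C(-2)) = (2*(-5))*(-1 - 2) = -10*(-3) = 30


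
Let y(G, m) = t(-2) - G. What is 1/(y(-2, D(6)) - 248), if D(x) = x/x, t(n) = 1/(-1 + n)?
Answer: -3/739 ≈ -0.0040595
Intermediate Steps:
D(x) = 1
y(G, m) = -⅓ - G (y(G, m) = 1/(-1 - 2) - G = 1/(-3) - G = -⅓ - G)
1/(y(-2, D(6)) - 248) = 1/((-⅓ - 1*(-2)) - 248) = 1/((-⅓ + 2) - 248) = 1/(5/3 - 248) = 1/(-739/3) = -3/739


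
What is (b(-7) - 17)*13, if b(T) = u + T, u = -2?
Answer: -338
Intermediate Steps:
b(T) = -2 + T
(b(-7) - 17)*13 = ((-2 - 7) - 17)*13 = (-9 - 17)*13 = -26*13 = -338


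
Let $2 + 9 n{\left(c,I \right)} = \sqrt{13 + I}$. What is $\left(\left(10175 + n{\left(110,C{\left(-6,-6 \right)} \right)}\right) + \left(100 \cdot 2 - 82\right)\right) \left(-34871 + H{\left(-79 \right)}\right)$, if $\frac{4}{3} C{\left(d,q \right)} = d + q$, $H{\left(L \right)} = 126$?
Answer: $-357630285$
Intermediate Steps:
$C{\left(d,q \right)} = \frac{3 d}{4} + \frac{3 q}{4}$ ($C{\left(d,q \right)} = \frac{3 \left(d + q\right)}{4} = \frac{3 d}{4} + \frac{3 q}{4}$)
$n{\left(c,I \right)} = - \frac{2}{9} + \frac{\sqrt{13 + I}}{9}$
$\left(\left(10175 + n{\left(110,C{\left(-6,-6 \right)} \right)}\right) + \left(100 \cdot 2 - 82\right)\right) \left(-34871 + H{\left(-79 \right)}\right) = \left(\left(10175 - \left(\frac{2}{9} - \frac{\sqrt{13 + \left(\frac{3}{4} \left(-6\right) + \frac{3}{4} \left(-6\right)\right)}}{9}\right)\right) + \left(100 \cdot 2 - 82\right)\right) \left(-34871 + 126\right) = \left(\left(10175 - \left(\frac{2}{9} - \frac{\sqrt{13 - 9}}{9}\right)\right) + \left(200 - 82\right)\right) \left(-34745\right) = \left(\left(10175 - \left(\frac{2}{9} - \frac{\sqrt{13 - 9}}{9}\right)\right) + 118\right) \left(-34745\right) = \left(\left(10175 - \left(\frac{2}{9} - \frac{\sqrt{4}}{9}\right)\right) + 118\right) \left(-34745\right) = \left(\left(10175 + \left(- \frac{2}{9} + \frac{1}{9} \cdot 2\right)\right) + 118\right) \left(-34745\right) = \left(\left(10175 + \left(- \frac{2}{9} + \frac{2}{9}\right)\right) + 118\right) \left(-34745\right) = \left(\left(10175 + 0\right) + 118\right) \left(-34745\right) = \left(10175 + 118\right) \left(-34745\right) = 10293 \left(-34745\right) = -357630285$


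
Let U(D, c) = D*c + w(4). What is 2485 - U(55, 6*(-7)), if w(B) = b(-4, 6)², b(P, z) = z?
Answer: 4759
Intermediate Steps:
w(B) = 36 (w(B) = 6² = 36)
U(D, c) = 36 + D*c (U(D, c) = D*c + 36 = 36 + D*c)
2485 - U(55, 6*(-7)) = 2485 - (36 + 55*(6*(-7))) = 2485 - (36 + 55*(-42)) = 2485 - (36 - 2310) = 2485 - 1*(-2274) = 2485 + 2274 = 4759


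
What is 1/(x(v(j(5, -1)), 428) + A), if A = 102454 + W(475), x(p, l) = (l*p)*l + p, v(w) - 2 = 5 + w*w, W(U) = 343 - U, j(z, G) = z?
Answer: 1/5964242 ≈ 1.6767e-7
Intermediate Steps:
v(w) = 7 + w² (v(w) = 2 + (5 + w*w) = 2 + (5 + w²) = 7 + w²)
x(p, l) = p + p*l² (x(p, l) = p*l² + p = p + p*l²)
A = 102322 (A = 102454 + (343 - 1*475) = 102454 + (343 - 475) = 102454 - 132 = 102322)
1/(x(v(j(5, -1)), 428) + A) = 1/((7 + 5²)*(1 + 428²) + 102322) = 1/((7 + 25)*(1 + 183184) + 102322) = 1/(32*183185 + 102322) = 1/(5861920 + 102322) = 1/5964242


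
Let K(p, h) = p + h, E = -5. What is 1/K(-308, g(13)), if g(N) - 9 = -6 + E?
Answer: -1/310 ≈ -0.0032258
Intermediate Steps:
g(N) = -2 (g(N) = 9 + (-6 - 5) = 9 - 11 = -2)
K(p, h) = h + p
1/K(-308, g(13)) = 1/(-2 - 308) = 1/(-310) = -1/310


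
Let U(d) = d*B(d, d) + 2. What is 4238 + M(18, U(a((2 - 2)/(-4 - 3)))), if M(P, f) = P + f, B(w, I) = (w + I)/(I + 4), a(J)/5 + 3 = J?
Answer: 46388/11 ≈ 4217.1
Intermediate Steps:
a(J) = -15 + 5*J
B(w, I) = (I + w)/(4 + I)
U(d) = 2 + 2*d**2/(4 + d) (U(d) = d*((d + d)/(4 + d)) + 2 = d*((2*d)/(4 + d)) + 2 = d*(2*d/(4 + d)) + 2 = 2*d**2/(4 + d) + 2 = 2 + 2*d**2/(4 + d))
4238 + M(18, U(a((2 - 2)/(-4 - 3)))) = 4238 + (18 + 2*(4 + (-15 + 5*((2 - 2)/(-4 - 3))) + (-15 + 5*((2 - 2)/(-4 - 3)))**2)/(4 + (-15 + 5*((2 - 2)/(-4 - 3))))) = 4238 + (18 + 2*(4 + (-15 + 5*(0/(-7))) + (-15 + 5*(0/(-7)))**2)/(4 + (-15 + 5*(0/(-7))))) = 4238 + (18 + 2*(4 + (-15 + 5*(0*(-1/7))) + (-15 + 5*(0*(-1/7)))**2)/(4 + (-15 + 5*(0*(-1/7))))) = 4238 + (18 + 2*(4 + (-15 + 5*0) + (-15 + 5*0)**2)/(4 + (-15 + 5*0))) = 4238 + (18 + 2*(4 + (-15 + 0) + (-15 + 0)**2)/(4 + (-15 + 0))) = 4238 + (18 + 2*(4 - 15 + (-15)**2)/(4 - 15)) = 4238 + (18 + 2*(4 - 15 + 225)/(-11)) = 4238 + (18 + 2*(-1/11)*214) = 4238 + (18 - 428/11) = 4238 - 230/11 = 46388/11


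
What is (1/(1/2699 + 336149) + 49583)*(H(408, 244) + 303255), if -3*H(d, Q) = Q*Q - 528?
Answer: 12757094867591352485/907266152 ≈ 1.4061e+10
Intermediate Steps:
H(d, Q) = 176 - Q²/3 (H(d, Q) = -(Q*Q - 528)/3 = -(Q² - 528)/3 = -(-528 + Q²)/3 = 176 - Q²/3)
(1/(1/2699 + 336149) + 49583)*(H(408, 244) + 303255) = (1/(1/2699 + 336149) + 49583)*((176 - ⅓*244²) + 303255) = (1/(1/2699 + 336149) + 49583)*((176 - ⅓*59536) + 303255) = (1/(907266152/2699) + 49583)*((176 - 59536/3) + 303255) = (2699/907266152 + 49583)*(-59008/3 + 303255) = (44984977617315/907266152)*(850757/3) = 12757094867591352485/907266152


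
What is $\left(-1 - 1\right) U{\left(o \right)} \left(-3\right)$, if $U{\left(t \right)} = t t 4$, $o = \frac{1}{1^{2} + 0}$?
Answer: $24$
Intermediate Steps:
$o = 1$ ($o = \frac{1}{1 + 0} = 1^{-1} = 1$)
$U{\left(t \right)} = 4 t^{2}$ ($U{\left(t \right)} = t^{2} \cdot 4 = 4 t^{2}$)
$\left(-1 - 1\right) U{\left(o \right)} \left(-3\right) = \left(-1 - 1\right) 4 \cdot 1^{2} \left(-3\right) = \left(-1 - 1\right) 4 \cdot 1 \left(-3\right) = \left(-2\right) 4 \left(-3\right) = \left(-8\right) \left(-3\right) = 24$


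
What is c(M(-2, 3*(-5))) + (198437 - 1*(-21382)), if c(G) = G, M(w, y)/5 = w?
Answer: 219809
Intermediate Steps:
M(w, y) = 5*w
c(M(-2, 3*(-5))) + (198437 - 1*(-21382)) = 5*(-2) + (198437 - 1*(-21382)) = -10 + (198437 + 21382) = -10 + 219819 = 219809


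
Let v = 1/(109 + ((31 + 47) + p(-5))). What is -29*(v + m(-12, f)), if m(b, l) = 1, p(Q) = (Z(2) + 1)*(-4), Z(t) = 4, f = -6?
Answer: -4872/167 ≈ -29.174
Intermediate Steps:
p(Q) = -20 (p(Q) = (4 + 1)*(-4) = 5*(-4) = -20)
v = 1/167 (v = 1/(109 + ((31 + 47) - 20)) = 1/(109 + (78 - 20)) = 1/(109 + 58) = 1/167 ≈ 0.0059880)
-29*(v + m(-12, f)) = -29*(1/167 + 1) = -29*168/167 = -4872/167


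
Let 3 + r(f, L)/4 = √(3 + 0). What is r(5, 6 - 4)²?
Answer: 192 - 96*√3 ≈ 25.723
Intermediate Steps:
r(f, L) = -12 + 4*√3 (r(f, L) = -12 + 4*√(3 + 0) = -12 + 4*√3)
r(5, 6 - 4)² = (-12 + 4*√3)²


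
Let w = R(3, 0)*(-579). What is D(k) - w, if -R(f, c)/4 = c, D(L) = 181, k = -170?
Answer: 181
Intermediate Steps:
R(f, c) = -4*c
w = 0 (w = -4*0*(-579) = 0*(-579) = 0)
D(k) - w = 181 - 1*0 = 181 + 0 = 181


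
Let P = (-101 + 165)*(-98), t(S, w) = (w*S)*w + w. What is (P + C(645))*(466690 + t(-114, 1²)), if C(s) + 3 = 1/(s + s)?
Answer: -3776823704173/1290 ≈ -2.9278e+9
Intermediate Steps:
C(s) = -3 + 1/(2*s) (C(s) = -3 + 1/(s + s) = -3 + 1/(2*s))
t(S, w) = w + S*w² (t(S, w) = (S*w)*w + w = S*w² + w = w + S*w²)
P = -6272 (P = 64*(-98) = -6272)
(P + C(645))*(466690 + t(-114, 1²)) = (-6272 + (-3 + (½)/645))*(466690 + 1²*(1 - 114*1²)) = (-6272 + (-3 + (½)*(1/645)))*(466690 + 1*(1 - 114*1)) = (-6272 + (-3 + 1/1290))*(466690 + 1*(1 - 114)) = (-6272 - 3869/1290)*(466690 + 1*(-113)) = -8094749*(466690 - 113)/1290 = -8094749/1290*466577 = -3776823704173/1290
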